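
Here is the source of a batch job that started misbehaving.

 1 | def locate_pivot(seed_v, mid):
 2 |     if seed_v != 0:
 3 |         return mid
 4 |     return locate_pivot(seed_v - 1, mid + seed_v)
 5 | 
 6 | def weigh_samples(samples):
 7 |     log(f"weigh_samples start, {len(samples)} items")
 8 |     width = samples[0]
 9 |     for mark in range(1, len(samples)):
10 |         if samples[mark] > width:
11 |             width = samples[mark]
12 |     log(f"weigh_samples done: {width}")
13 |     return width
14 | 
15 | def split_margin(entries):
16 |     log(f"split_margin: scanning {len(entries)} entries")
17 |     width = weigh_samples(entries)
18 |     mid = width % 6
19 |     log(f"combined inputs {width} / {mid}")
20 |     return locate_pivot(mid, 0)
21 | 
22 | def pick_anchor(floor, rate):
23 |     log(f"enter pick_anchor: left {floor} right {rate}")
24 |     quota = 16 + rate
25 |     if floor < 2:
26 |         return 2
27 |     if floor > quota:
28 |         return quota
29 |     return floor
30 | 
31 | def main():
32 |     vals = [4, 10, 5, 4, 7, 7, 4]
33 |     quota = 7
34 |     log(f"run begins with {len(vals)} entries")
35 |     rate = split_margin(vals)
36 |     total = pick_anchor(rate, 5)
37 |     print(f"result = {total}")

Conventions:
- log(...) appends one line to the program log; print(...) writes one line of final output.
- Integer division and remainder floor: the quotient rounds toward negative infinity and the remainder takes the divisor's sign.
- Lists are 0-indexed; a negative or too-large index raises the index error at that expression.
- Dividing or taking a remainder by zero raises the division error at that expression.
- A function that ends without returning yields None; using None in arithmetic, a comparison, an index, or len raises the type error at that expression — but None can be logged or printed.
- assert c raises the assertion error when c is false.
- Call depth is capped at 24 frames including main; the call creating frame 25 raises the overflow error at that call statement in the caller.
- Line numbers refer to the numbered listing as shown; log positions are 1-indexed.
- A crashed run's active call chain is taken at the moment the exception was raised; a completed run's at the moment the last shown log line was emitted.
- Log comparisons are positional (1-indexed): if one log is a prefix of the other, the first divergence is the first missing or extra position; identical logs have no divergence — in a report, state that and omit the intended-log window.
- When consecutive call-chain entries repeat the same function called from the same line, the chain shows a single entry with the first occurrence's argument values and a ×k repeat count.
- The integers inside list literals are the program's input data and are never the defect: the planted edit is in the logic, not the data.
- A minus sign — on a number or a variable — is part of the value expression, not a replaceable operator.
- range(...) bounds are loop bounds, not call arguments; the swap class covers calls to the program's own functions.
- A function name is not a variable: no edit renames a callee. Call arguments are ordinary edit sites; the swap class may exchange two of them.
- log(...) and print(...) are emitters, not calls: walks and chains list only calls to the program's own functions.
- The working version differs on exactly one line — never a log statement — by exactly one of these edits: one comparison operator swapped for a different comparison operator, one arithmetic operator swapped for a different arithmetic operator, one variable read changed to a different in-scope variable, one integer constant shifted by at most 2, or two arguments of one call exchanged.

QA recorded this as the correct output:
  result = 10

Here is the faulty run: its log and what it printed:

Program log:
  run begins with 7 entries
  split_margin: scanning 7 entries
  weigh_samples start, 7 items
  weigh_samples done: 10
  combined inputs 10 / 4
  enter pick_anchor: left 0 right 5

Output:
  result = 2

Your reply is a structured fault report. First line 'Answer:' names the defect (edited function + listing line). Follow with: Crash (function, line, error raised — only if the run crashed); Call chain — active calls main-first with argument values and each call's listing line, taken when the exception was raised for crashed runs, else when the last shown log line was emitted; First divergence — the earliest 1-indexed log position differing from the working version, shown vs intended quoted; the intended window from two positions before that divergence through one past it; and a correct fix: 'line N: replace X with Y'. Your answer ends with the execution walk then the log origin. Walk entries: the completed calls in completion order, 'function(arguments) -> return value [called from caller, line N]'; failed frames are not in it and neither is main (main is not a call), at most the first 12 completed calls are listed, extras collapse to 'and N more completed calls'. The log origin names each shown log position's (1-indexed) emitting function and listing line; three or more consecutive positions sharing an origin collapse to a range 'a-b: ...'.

Answer: the defect is in locate_pivot at line 2.
Core observation: Log line 6 is where behavior first shows: 'enter pick_anchor: left 0 right 5' appears instead of 'enter pick_anchor: left 10 right 5'.
Call chain: main -> pick_anchor(0, 5) (called at line 36).
First divergence: position 6; shown 'enter pick_anchor: left 0 right 5' vs intended 'enter pick_anchor: left 10 right 5'.
Intended log window:
  4: weigh_samples done: 10
  5: combined inputs 10 / 4
  6: enter pick_anchor: left 10 right 5
Execution walk:
  weigh_samples([4, 10, 5, 4, 7, 7, 4]) -> 10  [called from split_margin, line 17]
  locate_pivot(4, 0) -> 0  [called from split_margin, line 20]
  split_margin([4, 10, 5, 4, 7, 7, 4]) -> 0  [called from main, line 35]
  pick_anchor(0, 5) -> 2  [called from main, line 36]
Log origin:
  1: emitted by main (line 34)
  2: emitted by split_margin (line 16)
  3: emitted by weigh_samples (line 7)
  4: emitted by weigh_samples (line 12)
  5: emitted by split_margin (line 19)
  6: emitted by pick_anchor (line 23)
A correct fix: line 2: replace `!=` with `<=`.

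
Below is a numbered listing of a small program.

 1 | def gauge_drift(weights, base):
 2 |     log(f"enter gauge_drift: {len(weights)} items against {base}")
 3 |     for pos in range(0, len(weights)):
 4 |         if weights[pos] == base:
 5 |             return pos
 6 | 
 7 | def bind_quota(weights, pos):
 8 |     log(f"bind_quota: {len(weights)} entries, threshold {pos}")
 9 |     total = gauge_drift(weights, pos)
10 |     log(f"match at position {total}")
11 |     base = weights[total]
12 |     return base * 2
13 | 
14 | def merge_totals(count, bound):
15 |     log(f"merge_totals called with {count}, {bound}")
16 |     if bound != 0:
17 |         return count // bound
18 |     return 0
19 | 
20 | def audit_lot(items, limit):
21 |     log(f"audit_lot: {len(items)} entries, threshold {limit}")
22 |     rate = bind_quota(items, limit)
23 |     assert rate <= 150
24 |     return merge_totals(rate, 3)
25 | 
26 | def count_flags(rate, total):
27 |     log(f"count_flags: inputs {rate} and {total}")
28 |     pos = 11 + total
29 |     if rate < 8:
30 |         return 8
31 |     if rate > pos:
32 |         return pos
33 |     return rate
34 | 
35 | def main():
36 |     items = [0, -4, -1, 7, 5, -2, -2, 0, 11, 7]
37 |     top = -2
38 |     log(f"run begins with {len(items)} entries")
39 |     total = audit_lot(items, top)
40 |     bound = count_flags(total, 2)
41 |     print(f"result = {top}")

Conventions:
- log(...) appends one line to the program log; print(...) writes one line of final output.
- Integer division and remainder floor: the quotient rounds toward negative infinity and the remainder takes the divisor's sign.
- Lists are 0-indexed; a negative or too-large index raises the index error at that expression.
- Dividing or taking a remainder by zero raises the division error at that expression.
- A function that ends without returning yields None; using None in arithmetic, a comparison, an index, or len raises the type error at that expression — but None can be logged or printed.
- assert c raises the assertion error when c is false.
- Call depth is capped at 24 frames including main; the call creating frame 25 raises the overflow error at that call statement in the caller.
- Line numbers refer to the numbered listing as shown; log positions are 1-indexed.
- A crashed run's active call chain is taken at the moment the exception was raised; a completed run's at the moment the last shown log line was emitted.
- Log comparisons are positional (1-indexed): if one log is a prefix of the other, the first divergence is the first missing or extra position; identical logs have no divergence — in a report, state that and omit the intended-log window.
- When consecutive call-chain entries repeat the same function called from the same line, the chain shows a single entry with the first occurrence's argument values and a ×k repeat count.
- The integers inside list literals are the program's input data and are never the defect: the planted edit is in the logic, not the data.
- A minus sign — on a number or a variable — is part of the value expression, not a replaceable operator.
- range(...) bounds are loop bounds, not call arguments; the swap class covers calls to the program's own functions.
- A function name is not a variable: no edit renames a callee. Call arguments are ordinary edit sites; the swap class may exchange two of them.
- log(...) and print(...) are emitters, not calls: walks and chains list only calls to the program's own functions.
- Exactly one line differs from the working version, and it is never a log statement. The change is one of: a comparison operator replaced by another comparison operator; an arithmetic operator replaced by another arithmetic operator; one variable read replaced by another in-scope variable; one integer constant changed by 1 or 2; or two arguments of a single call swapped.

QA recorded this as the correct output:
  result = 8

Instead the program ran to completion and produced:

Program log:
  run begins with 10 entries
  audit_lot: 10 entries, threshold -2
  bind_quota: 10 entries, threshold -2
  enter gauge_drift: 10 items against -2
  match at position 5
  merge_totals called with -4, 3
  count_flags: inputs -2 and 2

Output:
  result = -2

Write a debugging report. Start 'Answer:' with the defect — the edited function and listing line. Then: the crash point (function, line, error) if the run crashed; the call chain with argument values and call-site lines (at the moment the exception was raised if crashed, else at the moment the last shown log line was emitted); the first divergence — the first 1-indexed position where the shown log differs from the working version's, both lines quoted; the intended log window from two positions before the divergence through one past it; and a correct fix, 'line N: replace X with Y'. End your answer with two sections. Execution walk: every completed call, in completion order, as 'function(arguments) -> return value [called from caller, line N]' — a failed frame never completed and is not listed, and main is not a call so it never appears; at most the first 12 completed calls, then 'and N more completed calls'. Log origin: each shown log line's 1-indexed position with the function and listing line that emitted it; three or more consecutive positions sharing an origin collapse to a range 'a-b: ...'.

Answer: the defect is in main at line 41.
Key observation: The two runs log identically and part ways only at the printed values.
Call chain: main -> count_flags(-2, 2) (called at line 40).
First divergence: none; the two logs match at every position.
Execution walk:
  gauge_drift([0, -4, -1, 7, 5, -2, -2, 0, 11, 7], -2) -> 5  [called from bind_quota, line 9]
  bind_quota([0, -4, -1, 7, 5, -2, -2, 0, 11, 7], -2) -> -4  [called from audit_lot, line 22]
  merge_totals(-4, 3) -> -2  [called from audit_lot, line 24]
  audit_lot([0, -4, -1, 7, 5, -2, -2, 0, 11, 7], -2) -> -2  [called from main, line 39]
  count_flags(-2, 2) -> 8  [called from main, line 40]
Origin of each log line:
  1: emitted by main (line 38)
  2: emitted by audit_lot (line 21)
  3: emitted by bind_quota (line 8)
  4: emitted by gauge_drift (line 2)
  5: emitted by bind_quota (line 10)
  6: emitted by merge_totals (line 15)
  7: emitted by count_flags (line 27)
A correct fix: line 41: replace `top` with `bound`.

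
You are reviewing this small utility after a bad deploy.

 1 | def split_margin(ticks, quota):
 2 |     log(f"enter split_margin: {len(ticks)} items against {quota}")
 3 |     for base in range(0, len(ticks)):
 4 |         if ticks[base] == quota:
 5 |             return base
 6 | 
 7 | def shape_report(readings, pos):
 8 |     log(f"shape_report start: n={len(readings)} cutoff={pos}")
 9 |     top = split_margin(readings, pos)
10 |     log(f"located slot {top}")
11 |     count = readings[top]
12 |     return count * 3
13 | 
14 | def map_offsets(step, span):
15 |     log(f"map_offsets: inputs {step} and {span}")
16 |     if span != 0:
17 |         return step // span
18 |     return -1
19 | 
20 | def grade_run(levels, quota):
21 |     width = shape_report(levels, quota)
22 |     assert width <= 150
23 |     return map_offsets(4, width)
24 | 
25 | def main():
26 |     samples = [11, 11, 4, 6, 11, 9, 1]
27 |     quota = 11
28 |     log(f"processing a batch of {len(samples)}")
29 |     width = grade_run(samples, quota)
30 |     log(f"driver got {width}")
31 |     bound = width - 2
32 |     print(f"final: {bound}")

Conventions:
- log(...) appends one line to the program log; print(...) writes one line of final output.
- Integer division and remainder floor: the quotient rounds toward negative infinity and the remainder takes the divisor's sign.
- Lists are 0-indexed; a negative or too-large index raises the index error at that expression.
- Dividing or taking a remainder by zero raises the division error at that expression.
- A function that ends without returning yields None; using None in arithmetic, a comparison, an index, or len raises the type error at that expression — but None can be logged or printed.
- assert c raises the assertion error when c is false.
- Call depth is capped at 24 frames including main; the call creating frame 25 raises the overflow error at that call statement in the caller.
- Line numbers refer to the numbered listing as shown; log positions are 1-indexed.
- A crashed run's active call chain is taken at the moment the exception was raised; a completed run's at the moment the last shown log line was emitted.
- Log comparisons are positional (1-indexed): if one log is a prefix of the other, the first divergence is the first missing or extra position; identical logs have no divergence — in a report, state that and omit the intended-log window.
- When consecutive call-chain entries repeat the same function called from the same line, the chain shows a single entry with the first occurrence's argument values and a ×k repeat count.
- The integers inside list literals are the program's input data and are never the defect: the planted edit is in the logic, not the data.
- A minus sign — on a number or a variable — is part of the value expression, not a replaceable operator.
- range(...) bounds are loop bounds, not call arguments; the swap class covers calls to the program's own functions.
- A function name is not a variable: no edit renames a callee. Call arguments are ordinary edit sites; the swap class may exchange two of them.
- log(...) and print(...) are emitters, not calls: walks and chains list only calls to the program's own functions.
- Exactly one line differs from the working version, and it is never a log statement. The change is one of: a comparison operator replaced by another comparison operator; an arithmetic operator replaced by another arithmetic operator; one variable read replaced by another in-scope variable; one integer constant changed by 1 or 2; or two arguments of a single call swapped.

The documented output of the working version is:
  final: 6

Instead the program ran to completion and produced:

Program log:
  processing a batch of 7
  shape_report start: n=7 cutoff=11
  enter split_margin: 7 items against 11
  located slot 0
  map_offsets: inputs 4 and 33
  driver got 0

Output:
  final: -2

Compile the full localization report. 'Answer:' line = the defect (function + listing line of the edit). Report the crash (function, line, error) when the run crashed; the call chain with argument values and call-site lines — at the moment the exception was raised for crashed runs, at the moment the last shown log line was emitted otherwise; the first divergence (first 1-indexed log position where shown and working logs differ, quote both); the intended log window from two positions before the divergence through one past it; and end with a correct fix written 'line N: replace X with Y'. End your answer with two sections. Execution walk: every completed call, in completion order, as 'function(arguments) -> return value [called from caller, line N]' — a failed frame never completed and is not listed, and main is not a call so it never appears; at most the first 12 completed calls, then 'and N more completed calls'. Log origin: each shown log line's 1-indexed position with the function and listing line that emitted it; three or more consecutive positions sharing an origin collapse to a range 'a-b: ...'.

Answer: the defect is in grade_run at line 23.
The tell: Log line 5 is where behavior first shows: 'map_offsets: inputs 4 and 33' appears instead of 'map_offsets: inputs 33 and 4'.
Call chain: main.
First divergence: position 5; shown 'map_offsets: inputs 4 and 33' vs intended 'map_offsets: inputs 33 and 4'.
Intended log window:
  3: enter split_margin: 7 items against 11
  4: located slot 0
  5: map_offsets: inputs 33 and 4
  6: driver got 8
Execution walk:
  split_margin([11, 11, 4, 6, 11, 9, 1], 11) -> 0  [called from shape_report, line 9]
  shape_report([11, 11, 4, 6, 11, 9, 1], 11) -> 33  [called from grade_run, line 21]
  map_offsets(4, 33) -> 0  [called from grade_run, line 23]
  grade_run([11, 11, 4, 6, 11, 9, 1], 11) -> 0  [called from main, line 29]
Origin of each log line:
  1 — main, line 28
  2 — shape_report, line 8
  3 — split_margin, line 2
  4 — shape_report, line 10
  5 — map_offsets, line 15
  6 — main, line 30
A correct fix: line 23: replace `map_offsets(4, width)` with `map_offsets(width, 4)`.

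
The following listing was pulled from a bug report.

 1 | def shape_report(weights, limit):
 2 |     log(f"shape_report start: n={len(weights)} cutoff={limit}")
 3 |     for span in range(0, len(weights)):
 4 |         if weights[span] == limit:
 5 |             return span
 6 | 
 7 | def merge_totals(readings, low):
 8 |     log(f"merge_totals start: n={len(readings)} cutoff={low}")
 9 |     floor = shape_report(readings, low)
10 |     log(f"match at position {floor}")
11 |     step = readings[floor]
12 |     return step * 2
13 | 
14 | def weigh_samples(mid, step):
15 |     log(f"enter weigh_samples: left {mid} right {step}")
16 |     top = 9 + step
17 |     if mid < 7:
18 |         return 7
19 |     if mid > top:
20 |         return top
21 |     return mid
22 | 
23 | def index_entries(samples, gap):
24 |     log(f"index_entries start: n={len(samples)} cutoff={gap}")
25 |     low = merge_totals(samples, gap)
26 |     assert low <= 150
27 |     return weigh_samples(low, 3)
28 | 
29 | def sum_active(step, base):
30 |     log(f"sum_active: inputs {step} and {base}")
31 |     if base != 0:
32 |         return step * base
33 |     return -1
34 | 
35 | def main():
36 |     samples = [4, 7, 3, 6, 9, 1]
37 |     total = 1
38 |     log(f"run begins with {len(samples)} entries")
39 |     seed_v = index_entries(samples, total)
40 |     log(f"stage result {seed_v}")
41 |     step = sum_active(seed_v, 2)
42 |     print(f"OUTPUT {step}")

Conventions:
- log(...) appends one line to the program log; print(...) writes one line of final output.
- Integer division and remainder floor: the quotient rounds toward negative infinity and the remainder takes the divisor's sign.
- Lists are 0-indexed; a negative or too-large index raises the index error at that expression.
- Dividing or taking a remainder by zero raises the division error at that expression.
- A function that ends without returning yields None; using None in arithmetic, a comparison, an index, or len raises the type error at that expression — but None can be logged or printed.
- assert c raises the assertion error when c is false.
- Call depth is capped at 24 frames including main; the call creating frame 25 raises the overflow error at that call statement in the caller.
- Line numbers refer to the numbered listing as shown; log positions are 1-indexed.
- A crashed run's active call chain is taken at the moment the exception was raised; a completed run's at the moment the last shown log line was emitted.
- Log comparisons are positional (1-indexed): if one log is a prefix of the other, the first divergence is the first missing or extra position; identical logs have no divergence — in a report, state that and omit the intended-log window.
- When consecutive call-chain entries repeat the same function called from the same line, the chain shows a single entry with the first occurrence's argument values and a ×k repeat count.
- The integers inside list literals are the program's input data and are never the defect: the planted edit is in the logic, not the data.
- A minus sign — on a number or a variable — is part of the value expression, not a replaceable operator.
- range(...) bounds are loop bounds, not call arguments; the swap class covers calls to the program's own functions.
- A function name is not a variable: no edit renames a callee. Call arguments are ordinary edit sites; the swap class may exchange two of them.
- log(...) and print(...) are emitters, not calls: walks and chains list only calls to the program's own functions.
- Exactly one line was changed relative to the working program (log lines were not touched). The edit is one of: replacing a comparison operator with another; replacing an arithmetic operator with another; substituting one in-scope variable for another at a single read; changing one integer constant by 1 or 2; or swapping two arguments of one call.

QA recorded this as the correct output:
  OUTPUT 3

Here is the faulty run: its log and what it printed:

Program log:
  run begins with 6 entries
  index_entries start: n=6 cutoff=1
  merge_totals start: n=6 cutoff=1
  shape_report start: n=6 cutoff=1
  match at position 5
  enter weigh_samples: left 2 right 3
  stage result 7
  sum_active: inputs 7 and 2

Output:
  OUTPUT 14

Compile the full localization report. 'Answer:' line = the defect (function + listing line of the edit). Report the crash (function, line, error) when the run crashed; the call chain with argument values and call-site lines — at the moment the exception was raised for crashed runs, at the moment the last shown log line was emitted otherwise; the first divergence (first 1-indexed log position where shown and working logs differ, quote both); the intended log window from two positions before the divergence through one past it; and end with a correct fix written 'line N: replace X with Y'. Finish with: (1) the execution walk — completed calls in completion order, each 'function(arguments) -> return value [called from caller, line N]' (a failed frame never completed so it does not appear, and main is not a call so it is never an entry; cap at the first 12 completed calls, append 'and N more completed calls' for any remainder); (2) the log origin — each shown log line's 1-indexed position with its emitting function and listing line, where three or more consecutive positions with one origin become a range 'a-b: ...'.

Answer: the defect is in sum_active at line 32.
Key fact: Every logged value matches the working version; the printed result is what differs.
Call chain: main -> sum_active(7, 2) (called at line 41).
First divergence: none; the two logs match at every position.
Execution walk:
  shape_report([4, 7, 3, 6, 9, 1], 1) -> 5  [called from merge_totals, line 9]
  merge_totals([4, 7, 3, 6, 9, 1], 1) -> 2  [called from index_entries, line 25]
  weigh_samples(2, 3) -> 7  [called from index_entries, line 27]
  index_entries([4, 7, 3, 6, 9, 1], 1) -> 7  [called from main, line 39]
  sum_active(7, 2) -> 14  [called from main, line 41]
Log line origins:
  1: emitted by main (line 38)
  2: emitted by index_entries (line 24)
  3: emitted by merge_totals (line 8)
  4: emitted by shape_report (line 2)
  5: emitted by merge_totals (line 10)
  6: emitted by weigh_samples (line 15)
  7: emitted by main (line 40)
  8: emitted by sum_active (line 30)
A correct fix: line 32: replace `*` with `//`.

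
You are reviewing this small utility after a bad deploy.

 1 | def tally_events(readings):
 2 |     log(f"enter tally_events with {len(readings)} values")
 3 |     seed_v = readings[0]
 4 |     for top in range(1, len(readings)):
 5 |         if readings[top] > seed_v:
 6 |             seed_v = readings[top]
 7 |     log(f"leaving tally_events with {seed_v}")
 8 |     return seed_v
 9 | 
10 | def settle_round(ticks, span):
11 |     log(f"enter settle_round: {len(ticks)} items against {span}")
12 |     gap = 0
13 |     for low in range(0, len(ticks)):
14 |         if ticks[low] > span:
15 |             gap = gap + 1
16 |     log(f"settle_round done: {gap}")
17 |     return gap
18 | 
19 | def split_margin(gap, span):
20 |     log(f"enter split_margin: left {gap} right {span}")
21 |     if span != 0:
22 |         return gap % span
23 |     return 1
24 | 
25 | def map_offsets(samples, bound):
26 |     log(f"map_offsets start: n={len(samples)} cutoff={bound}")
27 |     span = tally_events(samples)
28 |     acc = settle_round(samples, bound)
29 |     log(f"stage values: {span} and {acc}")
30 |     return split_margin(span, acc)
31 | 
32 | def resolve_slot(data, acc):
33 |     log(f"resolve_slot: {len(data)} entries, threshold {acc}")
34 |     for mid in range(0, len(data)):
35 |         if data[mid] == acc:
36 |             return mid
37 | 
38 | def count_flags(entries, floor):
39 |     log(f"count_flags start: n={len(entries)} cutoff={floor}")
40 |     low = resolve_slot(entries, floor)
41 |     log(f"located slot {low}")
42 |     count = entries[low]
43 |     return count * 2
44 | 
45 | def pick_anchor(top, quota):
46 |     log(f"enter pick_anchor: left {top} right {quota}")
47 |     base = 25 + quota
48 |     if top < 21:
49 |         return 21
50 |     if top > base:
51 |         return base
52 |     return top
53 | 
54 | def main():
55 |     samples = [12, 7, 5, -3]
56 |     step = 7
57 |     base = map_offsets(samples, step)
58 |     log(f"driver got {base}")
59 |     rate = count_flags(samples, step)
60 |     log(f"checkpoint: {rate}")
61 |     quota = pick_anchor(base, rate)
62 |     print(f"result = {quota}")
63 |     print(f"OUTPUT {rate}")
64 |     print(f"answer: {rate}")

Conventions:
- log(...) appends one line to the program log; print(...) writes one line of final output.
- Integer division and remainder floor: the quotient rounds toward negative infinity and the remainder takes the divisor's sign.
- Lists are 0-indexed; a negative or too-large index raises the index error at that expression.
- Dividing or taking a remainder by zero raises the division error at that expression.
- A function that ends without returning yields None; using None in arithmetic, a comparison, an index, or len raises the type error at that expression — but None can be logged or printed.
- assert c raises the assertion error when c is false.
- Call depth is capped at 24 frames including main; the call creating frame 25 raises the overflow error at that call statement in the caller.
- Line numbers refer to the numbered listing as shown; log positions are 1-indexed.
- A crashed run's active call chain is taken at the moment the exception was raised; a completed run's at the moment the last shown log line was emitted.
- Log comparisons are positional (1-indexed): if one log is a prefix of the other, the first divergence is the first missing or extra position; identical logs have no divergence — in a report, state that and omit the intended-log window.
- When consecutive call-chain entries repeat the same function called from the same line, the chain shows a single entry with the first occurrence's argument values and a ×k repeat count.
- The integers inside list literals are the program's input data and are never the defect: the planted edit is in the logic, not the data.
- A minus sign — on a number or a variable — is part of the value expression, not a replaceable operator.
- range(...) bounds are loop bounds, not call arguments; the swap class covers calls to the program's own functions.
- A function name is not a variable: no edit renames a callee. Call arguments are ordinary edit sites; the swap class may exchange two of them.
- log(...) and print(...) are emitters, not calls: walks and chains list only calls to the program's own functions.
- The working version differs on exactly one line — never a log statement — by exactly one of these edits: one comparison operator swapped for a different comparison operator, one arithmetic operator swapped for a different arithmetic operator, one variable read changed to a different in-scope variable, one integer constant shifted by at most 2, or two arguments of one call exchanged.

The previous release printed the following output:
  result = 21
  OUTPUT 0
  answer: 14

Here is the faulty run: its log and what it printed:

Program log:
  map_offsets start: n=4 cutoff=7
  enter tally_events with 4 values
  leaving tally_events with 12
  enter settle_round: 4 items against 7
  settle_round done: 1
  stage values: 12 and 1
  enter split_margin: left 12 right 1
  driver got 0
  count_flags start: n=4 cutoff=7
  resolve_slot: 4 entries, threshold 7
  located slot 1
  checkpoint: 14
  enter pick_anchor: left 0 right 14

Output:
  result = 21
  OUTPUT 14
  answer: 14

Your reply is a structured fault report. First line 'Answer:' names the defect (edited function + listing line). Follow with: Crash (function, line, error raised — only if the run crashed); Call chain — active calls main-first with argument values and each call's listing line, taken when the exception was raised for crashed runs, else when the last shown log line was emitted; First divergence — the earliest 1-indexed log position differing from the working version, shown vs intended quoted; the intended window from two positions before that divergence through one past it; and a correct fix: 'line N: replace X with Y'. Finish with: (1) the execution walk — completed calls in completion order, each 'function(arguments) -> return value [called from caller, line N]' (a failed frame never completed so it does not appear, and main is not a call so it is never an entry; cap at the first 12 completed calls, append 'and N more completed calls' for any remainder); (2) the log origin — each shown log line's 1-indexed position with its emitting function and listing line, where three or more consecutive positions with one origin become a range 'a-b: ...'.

Answer: the defect is in main at line 63.
Key observation: The two runs log identically and part ways only at the printed values.
Call chain: main -> pick_anchor(0, 14) (called at line 61).
First divergence: none — the logs agree in full.
Execution walk:
  tally_events([12, 7, 5, -3]) -> 12  [called from map_offsets, line 27]
  settle_round([12, 7, 5, -3], 7) -> 1  [called from map_offsets, line 28]
  split_margin(12, 1) -> 0  [called from map_offsets, line 30]
  map_offsets([12, 7, 5, -3], 7) -> 0  [called from main, line 57]
  resolve_slot([12, 7, 5, -3], 7) -> 1  [called from count_flags, line 40]
  count_flags([12, 7, 5, -3], 7) -> 14  [called from main, line 59]
  pick_anchor(0, 14) -> 21  [called from main, line 61]
Origin of each log line:
  1 — map_offsets, line 26
  2 — tally_events, line 2
  3 — tally_events, line 7
  4 — settle_round, line 11
  5 — settle_round, line 16
  6 — map_offsets, line 29
  7 — split_margin, line 20
  8 — main, line 58
  9 — count_flags, line 39
  10 — resolve_slot, line 33
  11 — count_flags, line 41
  12 — main, line 60
  13 — pick_anchor, line 46
A correct fix: line 63: replace `rate` with `base`.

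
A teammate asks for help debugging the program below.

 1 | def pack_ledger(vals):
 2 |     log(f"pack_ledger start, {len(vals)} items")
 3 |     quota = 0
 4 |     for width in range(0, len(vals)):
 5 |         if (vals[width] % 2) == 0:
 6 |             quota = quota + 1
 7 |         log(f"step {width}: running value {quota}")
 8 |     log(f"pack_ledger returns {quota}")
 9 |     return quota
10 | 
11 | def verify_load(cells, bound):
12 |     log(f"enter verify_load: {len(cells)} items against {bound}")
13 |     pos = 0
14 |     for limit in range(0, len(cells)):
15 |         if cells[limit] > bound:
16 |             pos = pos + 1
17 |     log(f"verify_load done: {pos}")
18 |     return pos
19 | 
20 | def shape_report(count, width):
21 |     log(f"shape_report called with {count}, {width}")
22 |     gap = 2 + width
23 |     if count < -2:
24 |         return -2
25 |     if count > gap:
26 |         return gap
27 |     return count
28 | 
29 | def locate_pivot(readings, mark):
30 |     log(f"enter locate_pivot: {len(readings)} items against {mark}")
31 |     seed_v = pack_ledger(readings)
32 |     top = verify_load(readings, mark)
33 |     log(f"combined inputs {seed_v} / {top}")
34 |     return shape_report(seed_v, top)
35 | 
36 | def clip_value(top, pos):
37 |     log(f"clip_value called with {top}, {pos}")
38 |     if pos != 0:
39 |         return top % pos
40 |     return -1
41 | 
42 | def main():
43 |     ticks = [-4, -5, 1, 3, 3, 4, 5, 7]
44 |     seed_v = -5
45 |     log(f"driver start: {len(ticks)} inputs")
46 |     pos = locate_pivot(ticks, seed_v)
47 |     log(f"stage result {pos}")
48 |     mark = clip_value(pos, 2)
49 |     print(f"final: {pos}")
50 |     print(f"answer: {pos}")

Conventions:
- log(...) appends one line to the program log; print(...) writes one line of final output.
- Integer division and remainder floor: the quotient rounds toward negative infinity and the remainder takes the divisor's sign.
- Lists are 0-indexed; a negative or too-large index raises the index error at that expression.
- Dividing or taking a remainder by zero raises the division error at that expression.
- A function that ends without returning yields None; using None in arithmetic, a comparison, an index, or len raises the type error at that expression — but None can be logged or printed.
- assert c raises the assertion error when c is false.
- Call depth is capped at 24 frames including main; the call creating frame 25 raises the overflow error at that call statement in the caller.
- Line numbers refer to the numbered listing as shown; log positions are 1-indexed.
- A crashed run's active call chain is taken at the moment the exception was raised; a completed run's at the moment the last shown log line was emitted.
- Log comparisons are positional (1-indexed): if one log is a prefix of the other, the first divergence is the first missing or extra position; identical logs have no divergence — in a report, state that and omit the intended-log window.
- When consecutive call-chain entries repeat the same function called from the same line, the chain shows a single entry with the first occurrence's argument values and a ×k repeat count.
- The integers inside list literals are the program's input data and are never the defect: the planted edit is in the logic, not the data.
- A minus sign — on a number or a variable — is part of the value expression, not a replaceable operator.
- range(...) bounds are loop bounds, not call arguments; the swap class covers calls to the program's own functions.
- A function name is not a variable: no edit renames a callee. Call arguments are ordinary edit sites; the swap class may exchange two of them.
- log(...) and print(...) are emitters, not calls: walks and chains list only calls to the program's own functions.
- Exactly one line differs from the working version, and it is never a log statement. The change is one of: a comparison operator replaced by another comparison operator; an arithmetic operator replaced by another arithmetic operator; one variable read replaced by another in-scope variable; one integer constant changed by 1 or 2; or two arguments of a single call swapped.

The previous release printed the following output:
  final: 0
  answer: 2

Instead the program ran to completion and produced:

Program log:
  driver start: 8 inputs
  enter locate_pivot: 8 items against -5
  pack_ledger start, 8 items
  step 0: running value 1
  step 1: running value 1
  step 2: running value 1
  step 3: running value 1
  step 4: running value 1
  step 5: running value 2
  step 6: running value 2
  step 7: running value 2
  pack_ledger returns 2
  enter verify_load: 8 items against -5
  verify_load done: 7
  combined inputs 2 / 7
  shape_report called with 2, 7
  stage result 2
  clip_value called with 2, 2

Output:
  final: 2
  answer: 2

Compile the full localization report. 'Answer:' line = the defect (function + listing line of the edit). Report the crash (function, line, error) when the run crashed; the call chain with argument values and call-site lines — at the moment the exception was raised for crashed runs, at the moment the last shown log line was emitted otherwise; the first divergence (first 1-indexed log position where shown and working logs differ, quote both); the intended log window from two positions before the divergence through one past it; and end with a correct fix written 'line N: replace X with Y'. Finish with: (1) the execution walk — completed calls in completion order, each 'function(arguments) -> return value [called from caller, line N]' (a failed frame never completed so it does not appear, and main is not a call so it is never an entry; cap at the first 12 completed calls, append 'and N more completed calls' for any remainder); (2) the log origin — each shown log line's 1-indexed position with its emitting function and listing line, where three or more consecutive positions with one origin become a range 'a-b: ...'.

Answer: the defect is in main at line 49.
Key fact: Every logged value matches the working version; the printed result is what differs.
Call chain: main -> clip_value(2, 2) (called at line 48).
First divergence: none — the logs agree in full.
Execution walk:
  pack_ledger([-4, -5, 1, 3, 3, 4, 5, 7]) -> 2  [called from locate_pivot, line 31]
  verify_load([-4, -5, 1, 3, 3, 4, 5, 7], -5) -> 7  [called from locate_pivot, line 32]
  shape_report(2, 7) -> 2  [called from locate_pivot, line 34]
  locate_pivot([-4, -5, 1, 3, 3, 4, 5, 7], -5) -> 2  [called from main, line 46]
  clip_value(2, 2) -> 0  [called from main, line 48]
Log line origins:
  1: from main, line 45
  2: from locate_pivot, line 30
  3: from pack_ledger, line 2
  4-11: from pack_ledger, line 7
  12: from pack_ledger, line 8
  13: from verify_load, line 12
  14: from verify_load, line 17
  15: from locate_pivot, line 33
  16: from shape_report, line 21
  17: from main, line 47
  18: from clip_value, line 37
A correct fix: line 49: replace `pos` with `mark`.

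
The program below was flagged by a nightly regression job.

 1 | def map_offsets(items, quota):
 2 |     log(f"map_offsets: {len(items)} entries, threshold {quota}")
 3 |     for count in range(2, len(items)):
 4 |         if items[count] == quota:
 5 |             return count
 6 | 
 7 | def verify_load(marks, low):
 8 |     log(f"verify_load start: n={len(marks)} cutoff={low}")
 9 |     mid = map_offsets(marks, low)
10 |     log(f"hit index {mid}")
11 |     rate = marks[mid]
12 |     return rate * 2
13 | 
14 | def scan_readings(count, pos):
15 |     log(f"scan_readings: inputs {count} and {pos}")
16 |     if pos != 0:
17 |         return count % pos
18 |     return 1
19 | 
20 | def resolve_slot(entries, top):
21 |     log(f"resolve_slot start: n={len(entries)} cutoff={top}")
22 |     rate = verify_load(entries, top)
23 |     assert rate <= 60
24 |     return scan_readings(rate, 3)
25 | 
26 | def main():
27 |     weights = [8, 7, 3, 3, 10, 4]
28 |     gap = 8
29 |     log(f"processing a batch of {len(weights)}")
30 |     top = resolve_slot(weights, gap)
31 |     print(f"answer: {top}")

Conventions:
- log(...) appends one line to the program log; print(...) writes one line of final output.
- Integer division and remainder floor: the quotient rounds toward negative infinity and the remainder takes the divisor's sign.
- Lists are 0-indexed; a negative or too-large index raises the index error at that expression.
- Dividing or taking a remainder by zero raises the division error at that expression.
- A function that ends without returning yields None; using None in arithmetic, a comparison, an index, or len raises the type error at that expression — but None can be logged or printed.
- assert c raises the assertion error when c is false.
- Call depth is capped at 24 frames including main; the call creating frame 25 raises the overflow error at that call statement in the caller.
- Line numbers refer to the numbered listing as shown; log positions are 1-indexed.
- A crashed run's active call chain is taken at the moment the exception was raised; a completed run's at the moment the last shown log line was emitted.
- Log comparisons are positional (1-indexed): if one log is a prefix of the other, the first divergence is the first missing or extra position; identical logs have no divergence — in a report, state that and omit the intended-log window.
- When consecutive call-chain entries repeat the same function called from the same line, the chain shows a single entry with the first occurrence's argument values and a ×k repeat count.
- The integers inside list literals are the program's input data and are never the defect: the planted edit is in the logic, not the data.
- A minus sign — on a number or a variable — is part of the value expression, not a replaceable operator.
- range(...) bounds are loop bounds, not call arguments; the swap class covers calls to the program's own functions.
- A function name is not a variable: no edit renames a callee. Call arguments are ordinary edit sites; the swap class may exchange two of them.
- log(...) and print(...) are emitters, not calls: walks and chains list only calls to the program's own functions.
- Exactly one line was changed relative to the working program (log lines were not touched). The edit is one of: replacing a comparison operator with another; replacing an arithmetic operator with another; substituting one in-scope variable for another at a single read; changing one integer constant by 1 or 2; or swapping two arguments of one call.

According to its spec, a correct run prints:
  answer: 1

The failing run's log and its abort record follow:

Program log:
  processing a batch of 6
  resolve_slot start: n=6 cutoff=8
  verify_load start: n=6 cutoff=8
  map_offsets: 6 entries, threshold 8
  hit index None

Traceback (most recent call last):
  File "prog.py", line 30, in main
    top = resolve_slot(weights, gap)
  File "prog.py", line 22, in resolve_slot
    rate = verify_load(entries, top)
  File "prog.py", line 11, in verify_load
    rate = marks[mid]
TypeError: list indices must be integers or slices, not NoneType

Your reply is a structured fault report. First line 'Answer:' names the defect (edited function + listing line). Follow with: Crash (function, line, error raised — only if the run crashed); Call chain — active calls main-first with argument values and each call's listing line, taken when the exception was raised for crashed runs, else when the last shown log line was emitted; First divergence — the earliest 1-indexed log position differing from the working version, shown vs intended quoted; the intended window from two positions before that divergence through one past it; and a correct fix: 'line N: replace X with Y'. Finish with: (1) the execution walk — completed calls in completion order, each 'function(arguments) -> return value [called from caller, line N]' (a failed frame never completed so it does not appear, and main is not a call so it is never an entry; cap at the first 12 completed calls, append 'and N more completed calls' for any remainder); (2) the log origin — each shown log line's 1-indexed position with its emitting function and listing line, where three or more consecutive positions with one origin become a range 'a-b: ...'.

Answer: the defect is in map_offsets at line 3.
Core observation: Log line 5 is where behavior first shows: 'hit index None' appears instead of 'hit index 0'.
Crash: verify_load, line 11, TypeError.
Call chain: main -> resolve_slot([8, 7, 3, 3, 10, 4], 8) (called at line 30) -> verify_load([8, 7, 3, 3, 10, 4], 8) (called at line 22).
First divergence: at position 5 the run shows 'hit index None' where the working version logs 'hit index 0'.
Intended log window:
  3: verify_load start: n=6 cutoff=8
  4: map_offsets: 6 entries, threshold 8
  5: hit index 0
  6: scan_readings: inputs 16 and 3
Execution walk:
  map_offsets([8, 7, 3, 3, 10, 4], 8) -> None  [called from verify_load, line 9]
Log line origins:
  1: logged in main at line 29
  2: logged in resolve_slot at line 21
  3: logged in verify_load at line 8
  4: logged in map_offsets at line 2
  5: logged in verify_load at line 10
A correct fix: line 3: replace `2` with `0`.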